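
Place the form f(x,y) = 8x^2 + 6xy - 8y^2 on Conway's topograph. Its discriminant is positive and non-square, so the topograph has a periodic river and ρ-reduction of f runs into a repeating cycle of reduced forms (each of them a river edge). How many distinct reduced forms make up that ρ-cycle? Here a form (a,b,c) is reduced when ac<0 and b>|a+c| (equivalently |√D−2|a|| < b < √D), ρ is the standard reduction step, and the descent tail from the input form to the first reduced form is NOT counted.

D = 292, ⌊√D⌋ = 17
river: ρ → (-8,10,6)
river: ρ → (6,14,-4)
river: ρ → (-4,10,12)
river: ρ → (12,14,-2)
river: ρ → (-2,14,12)
river: ρ → (12,10,-4)
river: ρ → (-4,14,6)
river: ρ → (6,10,-8)
river: ρ → (-8,6,8)
river: ρ → (8,10,-6)
river: ρ → (-6,14,4)
river: ρ → (4,10,-12)
river: ρ → (-12,14,2)
river: ρ → (2,14,-12)
river: ρ → (-12,10,4)
river: ρ → (4,14,-6)
river: ρ → (-6,10,8)
river: ρ → (8,6,-8)
ρ-cycle length = 18 (tail of 0 descent steps not counted)

18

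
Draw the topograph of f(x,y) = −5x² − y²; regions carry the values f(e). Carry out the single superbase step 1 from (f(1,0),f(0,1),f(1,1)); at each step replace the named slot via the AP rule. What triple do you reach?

start (-5,-1,-6) = (f(1,0),f(0,1),f(1,1))
replace slot 1: 2·((-1)+(-6)) − (-5) = -9 → (-9,-1,-6)

-9,-1,-6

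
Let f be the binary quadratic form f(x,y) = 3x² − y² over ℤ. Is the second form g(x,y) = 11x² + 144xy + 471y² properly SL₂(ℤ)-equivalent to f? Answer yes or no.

D₁ = 12, D₂ = 12
river cycle of f (length 2): (-1, 2, 2), (2, 2, -1)
river cycle of g (length 2): (2, 2, -1), (-1, 2, 2)
cycles coincide ⇒ equivalent

yes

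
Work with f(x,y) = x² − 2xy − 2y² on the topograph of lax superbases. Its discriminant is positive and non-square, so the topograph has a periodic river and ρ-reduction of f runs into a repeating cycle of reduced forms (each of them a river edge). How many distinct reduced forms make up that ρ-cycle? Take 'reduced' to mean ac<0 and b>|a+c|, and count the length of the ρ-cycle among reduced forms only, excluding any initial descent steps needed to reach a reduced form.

D = 12, ⌊√D⌋ = 3
descent: ρ → (-2,2,1)  [lands on river]
river: ρ → (1,2,-2)
ρ-cycle length = 2 (tail of 1 descent step not counted)

2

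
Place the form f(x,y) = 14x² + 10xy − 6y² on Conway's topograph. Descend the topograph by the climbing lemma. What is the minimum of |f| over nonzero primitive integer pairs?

river: ρ → (-6,14,10)
river: ρ → (10,6,-10)
river: ρ → (-10,14,6)
river: ρ → (6,10,-14)
river: ρ → (-14,18,2)
river: ρ → (2,18,-14)
river: ρ → (-14,10,6)
river: ρ → (6,14,-10)
river: ρ → (-10,6,10)
river: ρ → (10,14,-6)
river: ρ → (-6,10,14)
river: ρ → (14,18,-2)
river: ρ → (-2,18,14)
river: ρ → (14,10,-6)
closes: descent 0, river 14
min |a| on river = 2

2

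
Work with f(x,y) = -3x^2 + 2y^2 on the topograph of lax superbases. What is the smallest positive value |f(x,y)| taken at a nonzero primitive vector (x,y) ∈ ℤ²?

descent: ρ → (2,4,-1)  [lands on river]
river: ρ → (-1,4,2)
closes: descent 1, river 2
min |a| on river = 1

1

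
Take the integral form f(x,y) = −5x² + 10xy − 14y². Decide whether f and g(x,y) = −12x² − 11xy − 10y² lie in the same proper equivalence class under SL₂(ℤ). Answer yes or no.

D₁ = -180, D₂ = -359
discriminants differ ⇒ not SL₂(ℤ)-equivalent

no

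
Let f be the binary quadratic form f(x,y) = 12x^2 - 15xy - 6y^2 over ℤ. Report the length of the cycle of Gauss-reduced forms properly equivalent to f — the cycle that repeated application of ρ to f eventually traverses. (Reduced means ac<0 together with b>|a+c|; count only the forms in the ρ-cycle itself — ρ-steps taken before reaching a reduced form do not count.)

D = 513, ⌊√D⌋ = 22
descent: ρ → (-6,15,12)  [lands on river]
river: ρ → (12,9,-9)
river: ρ → (-9,9,12)
river: ρ → (12,15,-6)
river: ρ → (-6,21,3)
river: ρ → (3,21,-6)
ρ-cycle length = 6 (tail of 1 descent step not counted)

6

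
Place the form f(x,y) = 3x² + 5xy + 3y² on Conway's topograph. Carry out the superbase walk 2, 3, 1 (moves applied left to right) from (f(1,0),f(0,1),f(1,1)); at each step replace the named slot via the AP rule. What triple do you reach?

start (3,3,11) = (f(1,0),f(0,1),f(1,1))
replace slot 2: 2·(3+11) − 3 = 25 → (3,25,11)
replace slot 3: 2·(3+25) − 11 = 45 → (3,25,45)
replace slot 1: 2·(25+45) − 3 = 137 → (137,25,45)

137,25,45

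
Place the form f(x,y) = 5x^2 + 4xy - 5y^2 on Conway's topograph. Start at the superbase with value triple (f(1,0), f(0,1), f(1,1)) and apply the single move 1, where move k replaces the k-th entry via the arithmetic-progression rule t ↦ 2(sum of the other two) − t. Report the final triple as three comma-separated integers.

start (5,-5,4) = (f(1,0),f(0,1),f(1,1))
replace slot 1: 2·((-5)+4) − 5 = -7 → (-7,-5,4)

-7,-5,4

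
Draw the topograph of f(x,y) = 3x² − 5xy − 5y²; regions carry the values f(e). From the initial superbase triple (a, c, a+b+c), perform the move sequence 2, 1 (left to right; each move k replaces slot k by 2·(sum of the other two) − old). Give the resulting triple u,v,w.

start (3,-5,-7) = (f(1,0),f(0,1),f(1,1))
replace slot 2: 2·(3+(-7)) − (-5) = -3 → (3,-3,-7)
replace slot 1: 2·((-3)+(-7)) − 3 = -23 → (-23,-3,-7)

-23,-3,-7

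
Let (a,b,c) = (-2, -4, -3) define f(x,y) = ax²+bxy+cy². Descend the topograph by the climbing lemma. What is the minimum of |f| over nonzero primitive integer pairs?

translate: b→0 (≡4 mod 4), so (2,4,3)→(2,0,1)
flip: (2,0,1)→(1,0,2)
reduced (well bottom): (1,0,2) with a≤c, −a<b≤a
well minimum |f| = |-1| = 1 (negative-definite)

1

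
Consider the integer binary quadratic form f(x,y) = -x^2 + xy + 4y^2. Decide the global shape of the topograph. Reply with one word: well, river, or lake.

D = b²−4ac = 1² − 4·(-1)·4 = 17
D > 0 non-square ⇒ indefinite ⇒ periodic river

river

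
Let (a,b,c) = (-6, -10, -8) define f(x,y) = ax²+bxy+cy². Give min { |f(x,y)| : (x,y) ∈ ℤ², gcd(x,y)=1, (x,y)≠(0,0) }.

translate: b→-2 (≡10 mod 12), so (6,10,8)→(6,-2,4)
flip: (6,-2,4)→(4,2,6)
reduced (well bottom): (4,2,6) with a≤c, −a<b≤a
well minimum |f| = |-4| = 4 (negative-definite)

4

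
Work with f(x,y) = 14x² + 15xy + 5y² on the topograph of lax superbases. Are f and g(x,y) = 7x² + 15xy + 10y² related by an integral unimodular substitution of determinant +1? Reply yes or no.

D₁ = -55, D₂ = -55
f: translate: b→-13 (≡15 mod 28), so (14,15,5)→(14,-13,4)
f: flip: (14,-13,4)→(4,13,14)
f: translate: b→-3 (≡13 mod 8), so (4,13,14)→(4,-3,4)
f: flip: (4,-3,4)→(4,3,4)
f: reduced (well bottom): (4,3,4) with a≤c, −a<b≤a
g: translate: b→1 (≡15 mod 14), so (7,15,10)→(7,1,2)
g: flip: (7,1,2)→(2,-1,7)
g: reduced (well bottom): (2,-1,7) with a≤c, −a<b≤a
reduced forms (4, 3, 4) vs (2, -1, 7) ⇒ inequivalent

no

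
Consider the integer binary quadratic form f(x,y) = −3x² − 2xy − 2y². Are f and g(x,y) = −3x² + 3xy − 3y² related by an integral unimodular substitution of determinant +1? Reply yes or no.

D₁ = -20, D₂ = -27
discriminants differ ⇒ not SL₂(ℤ)-equivalent

no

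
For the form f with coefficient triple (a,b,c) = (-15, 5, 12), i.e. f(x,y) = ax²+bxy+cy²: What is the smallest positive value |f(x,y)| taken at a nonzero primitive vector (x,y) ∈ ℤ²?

river: ρ → (12,19,-8)
river: ρ → (-8,13,18)
river: ρ → (18,23,-3)
river: ρ → (-3,25,10)
river: ρ → (10,15,-13)
river: ρ → (-13,11,12)
river: ρ → (12,13,-12)
river: ρ → (-12,11,13)
river: ρ → (13,15,-10)
river: ρ → (-10,25,3)
river: ρ → (3,23,-18)
river: ρ → (-18,13,8)
river: ρ → (8,19,-12)
river: ρ → (-12,5,15)
river: ρ → (15,25,-2)
river: ρ → (-2,27,2)
river: ρ → (2,25,-15)
river: ρ → (-15,5,12)
closes: descent 0, river 18
min |a| on river = 2

2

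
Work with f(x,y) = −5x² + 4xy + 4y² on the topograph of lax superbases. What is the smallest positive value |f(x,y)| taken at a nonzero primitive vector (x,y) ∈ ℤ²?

river: ρ → (4,4,-5)
river: ρ → (-5,6,3)
river: ρ → (3,6,-5)
river: ρ → (-5,4,4)
closes: descent 0, river 4
min |a| on river = 3

3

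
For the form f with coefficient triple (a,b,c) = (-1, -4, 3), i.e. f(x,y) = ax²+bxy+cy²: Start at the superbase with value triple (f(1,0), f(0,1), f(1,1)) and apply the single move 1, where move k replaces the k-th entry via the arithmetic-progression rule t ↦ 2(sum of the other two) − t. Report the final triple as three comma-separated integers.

start (-1,3,-2) = (f(1,0),f(0,1),f(1,1))
replace slot 1: 2·(3+(-2)) − (-1) = 3 → (3,3,-2)

3,3,-2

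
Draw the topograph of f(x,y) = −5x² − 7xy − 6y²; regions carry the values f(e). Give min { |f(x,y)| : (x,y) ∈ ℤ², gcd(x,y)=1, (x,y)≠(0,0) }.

translate: b→-3 (≡7 mod 10), so (5,7,6)→(5,-3,4)
flip: (5,-3,4)→(4,3,5)
reduced (well bottom): (4,3,5) with a≤c, −a<b≤a
well minimum |f| = |-4| = 4 (negative-definite)

4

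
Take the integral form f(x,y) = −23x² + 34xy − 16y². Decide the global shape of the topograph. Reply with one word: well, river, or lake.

D = b²−4ac = 34² − 4·(-23)·(-16) = -316
D < 0 ⇒ definite ⇒ every region one sign ⇒ single well

well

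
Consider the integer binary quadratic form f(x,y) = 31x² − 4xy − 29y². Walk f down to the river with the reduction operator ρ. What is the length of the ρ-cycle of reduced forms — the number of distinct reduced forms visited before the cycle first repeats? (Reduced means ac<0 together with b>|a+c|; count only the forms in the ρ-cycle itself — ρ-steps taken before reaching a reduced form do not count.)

D = 3612, ⌊√D⌋ = 60
descent: ρ → (-29,4,31)  [lands on river]
river: ρ → (31,58,-2)
river: ρ → (-2,58,31)
river: ρ → (31,4,-29)
river: ρ → (-29,54,6)
river: ρ → (6,54,-29)
ρ-cycle length = 6 (tail of 1 descent step not counted)

6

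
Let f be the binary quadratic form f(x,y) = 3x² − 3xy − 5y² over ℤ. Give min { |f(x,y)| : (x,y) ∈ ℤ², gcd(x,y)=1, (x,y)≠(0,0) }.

descent: ρ → (-5,3,3)  [lands on river]
river: ρ → (3,3,-5)
river: ρ → (-5,7,1)
river: ρ → (1,7,-5)
closes: descent 1, river 4
min |a| on river = 1

1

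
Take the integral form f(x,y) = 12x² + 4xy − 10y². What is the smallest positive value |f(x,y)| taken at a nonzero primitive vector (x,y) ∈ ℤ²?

river: ρ → (-10,16,6)
river: ρ → (6,20,-4)
river: ρ → (-4,20,6)
river: ρ → (6,16,-10)
river: ρ → (-10,4,12)
river: ρ → (12,20,-2)
river: ρ → (-2,20,12)
river: ρ → (12,4,-10)
closes: descent 0, river 8
min |a| on river = 2

2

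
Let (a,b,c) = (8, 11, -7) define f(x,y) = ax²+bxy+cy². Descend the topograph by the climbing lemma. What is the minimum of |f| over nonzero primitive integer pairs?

river: ρ → (-7,17,2)
river: ρ → (2,15,-15)
river: ρ → (-15,15,2)
river: ρ → (2,17,-7)
river: ρ → (-7,11,8)
river: ρ → (8,5,-10)
river: ρ → (-10,15,3)
river: ρ → (3,15,-10)
river: ρ → (-10,5,8)
river: ρ → (8,11,-7)
closes: descent 0, river 10
min |a| on river = 2

2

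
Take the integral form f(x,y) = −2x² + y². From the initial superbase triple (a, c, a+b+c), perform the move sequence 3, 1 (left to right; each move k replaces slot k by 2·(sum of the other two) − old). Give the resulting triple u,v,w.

start (-2,1,-1) = (f(1,0),f(0,1),f(1,1))
replace slot 3: 2·((-2)+1) − (-1) = -1 → (-2,1,-1)
replace slot 1: 2·(1+(-1)) − (-2) = 2 → (2,1,-1)

2,1,-1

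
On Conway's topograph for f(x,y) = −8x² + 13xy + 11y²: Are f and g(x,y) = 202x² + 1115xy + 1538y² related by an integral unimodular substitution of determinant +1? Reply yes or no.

D₁ = 521, D₂ = 521
river cycle of f (length 34): (11, 9, -10), (-10, 11, 10), (10, 9, -11), (-11, 13, 8), (8, 19, -5), (-5, 21, 4), (4, 19, -10), (-10, 21, 2), (2, 19, -20), (-20, 21, 1), … (24 more)
river cycle of g (length 34): (11, 9, -10), (-10, 11, 10), (10, 9, -11), (-11, 13, 8), (8, 19, -5), (-5, 21, 4), (4, 19, -10), (-10, 21, 2), (2, 19, -20), (-20, 21, 1), … (24 more)
cycles coincide ⇒ equivalent

yes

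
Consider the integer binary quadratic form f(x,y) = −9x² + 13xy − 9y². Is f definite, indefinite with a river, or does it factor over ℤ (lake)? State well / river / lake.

D = b²−4ac = 13² − 4·(-9)·(-9) = -155
D < 0 ⇒ definite ⇒ every region one sign ⇒ single well

well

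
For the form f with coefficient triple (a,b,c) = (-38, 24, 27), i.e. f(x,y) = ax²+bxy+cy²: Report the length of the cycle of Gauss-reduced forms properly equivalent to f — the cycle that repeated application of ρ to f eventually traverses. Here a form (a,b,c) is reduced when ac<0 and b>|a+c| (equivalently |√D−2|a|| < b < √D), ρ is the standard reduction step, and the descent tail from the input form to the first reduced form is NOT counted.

D = 4680, ⌊√D⌋ = 68
river: ρ → (27,30,-35)
river: ρ → (-35,40,22)
river: ρ → (22,48,-27)
river: ρ → (-27,60,10)
river: ρ → (10,60,-27)
river: ρ → (-27,48,22)
river: ρ → (22,40,-35)
river: ρ → (-35,30,27)
river: ρ → (27,24,-38)
river: ρ → (-38,52,13)
river: ρ → (13,52,-38)
river: ρ → (-38,24,27)
ρ-cycle length = 12 (tail of 0 descent steps not counted)

12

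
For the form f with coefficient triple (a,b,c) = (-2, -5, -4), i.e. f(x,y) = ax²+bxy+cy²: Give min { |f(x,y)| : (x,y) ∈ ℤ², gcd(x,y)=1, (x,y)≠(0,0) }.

translate: b→1 (≡5 mod 4), so (2,5,4)→(2,1,1)
flip: (2,1,1)→(1,-1,2)
translate: b→1 (≡-1 mod 2), so (1,-1,2)→(1,1,2)
reduced (well bottom): (1,1,2) with a≤c, −a<b≤a
well minimum |f| = |-1| = 1 (negative-definite)

1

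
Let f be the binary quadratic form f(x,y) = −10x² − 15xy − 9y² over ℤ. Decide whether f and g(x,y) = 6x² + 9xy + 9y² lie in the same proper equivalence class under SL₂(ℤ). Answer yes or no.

D₁ = -135, D₂ = -135
f is negative-definite; reduce −f:
−f: translate: b→-5 (≡15 mod 20), so (10,15,9)→(10,-5,4)
−f: flip: (10,-5,4)→(4,5,10)
−f: translate: b→-3 (≡5 mod 8), so (4,5,10)→(4,-3,9)
−f: reduced (well bottom): (4,-3,9) with a≤c, −a<b≤a
flip sign back: reduced form of f is (-4,3,-9)
g: translate: b→-3 (≡9 mod 12), so (6,9,9)→(6,-3,6)
g: flip: (6,-3,6)→(6,3,6)
g: reduced (well bottom): (6,3,6) with a≤c, −a<b≤a
reduced forms (-4, 3, -9) vs (6, 3, 6) ⇒ inequivalent

no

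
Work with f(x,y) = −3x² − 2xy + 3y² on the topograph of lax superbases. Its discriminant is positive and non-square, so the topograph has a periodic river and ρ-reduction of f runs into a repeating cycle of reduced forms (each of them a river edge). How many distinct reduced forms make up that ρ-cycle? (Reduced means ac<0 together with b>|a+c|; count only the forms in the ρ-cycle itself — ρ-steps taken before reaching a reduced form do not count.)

D = 40, ⌊√D⌋ = 6
descent: ρ → (3,2,-3)  [lands on river]
river: ρ → (-3,4,2)
river: ρ → (2,4,-3)
river: ρ → (-3,2,3)
river: ρ → (3,4,-2)
river: ρ → (-2,4,3)
ρ-cycle length = 6 (tail of 1 descent step not counted)

6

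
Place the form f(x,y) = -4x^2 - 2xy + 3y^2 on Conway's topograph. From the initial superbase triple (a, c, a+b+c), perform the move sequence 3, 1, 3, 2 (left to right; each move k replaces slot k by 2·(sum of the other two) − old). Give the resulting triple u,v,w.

start (-4,3,-3) = (f(1,0),f(0,1),f(1,1))
replace slot 3: 2·((-4)+3) − (-3) = 1 → (-4,3,1)
replace slot 1: 2·(3+1) − (-4) = 12 → (12,3,1)
replace slot 3: 2·(12+3) − 1 = 29 → (12,3,29)
replace slot 2: 2·(12+29) − 3 = 79 → (12,79,29)

12,79,29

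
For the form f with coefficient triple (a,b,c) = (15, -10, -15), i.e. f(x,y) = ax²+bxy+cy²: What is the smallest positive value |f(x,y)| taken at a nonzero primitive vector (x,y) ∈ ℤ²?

descent: ρ → (-15,10,15)  [lands on river]
river: ρ → (15,20,-10)
river: ρ → (-10,20,15)
river: ρ → (15,10,-15)
river: ρ → (-15,20,10)
river: ρ → (10,20,-15)
closes: descent 1, river 6
min |a| on river = 10

10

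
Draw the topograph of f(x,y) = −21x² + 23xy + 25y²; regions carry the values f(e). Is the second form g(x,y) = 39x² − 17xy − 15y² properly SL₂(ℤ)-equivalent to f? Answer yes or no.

D₁ = 2629, D₂ = 2629
river cycle of f (length 32): (25, 27, -19), (-19, 49, 3), (3, 47, -35), (-35, 23, 15), (15, 37, -21), (-21, 47, 5), (5, 43, -39), (-39, 35, 9), (9, 37, -35), (-35, 33, 11), … (22 more)
river cycle of g (length 32): (-15, 47, 7), (7, 51, -1), (-1, 51, 7), (7, 47, -15), (-15, 43, 13), (13, 35, -27), (-27, 19, 21), (21, 23, -25), (-25, 27, 19), (19, 49, -3), … (22 more)
cycles differ ⇒ inequivalent

no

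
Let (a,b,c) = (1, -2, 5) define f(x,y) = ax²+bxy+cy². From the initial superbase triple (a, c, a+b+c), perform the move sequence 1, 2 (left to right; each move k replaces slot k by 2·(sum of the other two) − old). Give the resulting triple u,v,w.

start (1,5,4) = (f(1,0),f(0,1),f(1,1))
replace slot 1: 2·(5+4) − 1 = 17 → (17,5,4)
replace slot 2: 2·(17+4) − 5 = 37 → (17,37,4)

17,37,4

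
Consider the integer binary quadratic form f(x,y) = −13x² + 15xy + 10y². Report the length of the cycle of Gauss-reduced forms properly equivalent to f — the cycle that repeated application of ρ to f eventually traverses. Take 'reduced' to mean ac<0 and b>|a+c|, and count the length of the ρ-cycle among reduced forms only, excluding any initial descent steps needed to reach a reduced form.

D = 745, ⌊√D⌋ = 27
river: ρ → (10,25,-3)
river: ρ → (-3,23,18)
river: ρ → (18,13,-8)
river: ρ → (-8,19,12)
river: ρ → (12,5,-15)
river: ρ → (-15,25,2)
river: ρ → (2,27,-2)
river: ρ → (-2,25,15)
river: ρ → (15,5,-12)
river: ρ → (-12,19,8)
river: ρ → (8,13,-18)
river: ρ → (-18,23,3)
river: ρ → (3,25,-10)
river: ρ → (-10,15,13)
river: ρ → (13,11,-12)
river: ρ → (-12,13,12)
river: ρ → (12,11,-13)
river: ρ → (-13,15,10)
ρ-cycle length = 18 (tail of 0 descent steps not counted)

18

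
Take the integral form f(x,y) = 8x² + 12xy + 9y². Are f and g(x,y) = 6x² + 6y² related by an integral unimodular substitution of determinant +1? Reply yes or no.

D₁ = -144, D₂ = -144
f: translate: b→-4 (≡12 mod 16), so (8,12,9)→(8,-4,5)
f: flip: (8,-4,5)→(5,4,8)
f: reduced (well bottom): (5,4,8) with a≤c, −a<b≤a
g: reduced (well bottom): (6,0,6) with a≤c, −a<b≤a
reduced forms (5, 4, 8) vs (6, 0, 6) ⇒ inequivalent

no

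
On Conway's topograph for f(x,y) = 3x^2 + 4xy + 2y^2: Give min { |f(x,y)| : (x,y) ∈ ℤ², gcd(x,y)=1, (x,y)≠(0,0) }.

translate: b→-2 (≡4 mod 6), so (3,4,2)→(3,-2,1)
flip: (3,-2,1)→(1,2,3)
translate: b→0 (≡2 mod 2), so (1,2,3)→(1,0,2)
reduced (well bottom): (1,0,2) with a≤c, −a<b≤a
well minimum = a = 1

1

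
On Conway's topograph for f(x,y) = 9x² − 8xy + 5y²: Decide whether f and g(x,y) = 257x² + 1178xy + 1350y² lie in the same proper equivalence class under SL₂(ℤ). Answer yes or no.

D₁ = -116, D₂ = -116
f: flip: (9,-8,5)→(5,8,9)
f: translate: b→-2 (≡8 mod 10), so (5,8,9)→(5,-2,6)
f: reduced (well bottom): (5,-2,6) with a≤c, −a<b≤a
g: translate: b→150 (≡1178 mod 514), so (257,1178,1350)→(257,150,22)
g: flip: (257,150,22)→(22,-150,257)
g: translate: b→-18 (≡-150 mod 44), so (22,-150,257)→(22,-18,5)
g: flip: (22,-18,5)→(5,18,22)
g: translate: b→-2 (≡18 mod 10), so (5,18,22)→(5,-2,6)
g: reduced (well bottom): (5,-2,6) with a≤c, −a<b≤a
reduced forms (5, -2, 6) vs (5, -2, 6) ⇒ equivalent

yes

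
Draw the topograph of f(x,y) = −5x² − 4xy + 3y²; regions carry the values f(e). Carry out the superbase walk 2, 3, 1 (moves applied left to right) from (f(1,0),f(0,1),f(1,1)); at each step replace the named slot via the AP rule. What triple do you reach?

start (-5,3,-6) = (f(1,0),f(0,1),f(1,1))
replace slot 2: 2·((-5)+(-6)) − 3 = -25 → (-5,-25,-6)
replace slot 3: 2·((-5)+(-25)) − (-6) = -54 → (-5,-25,-54)
replace slot 1: 2·((-25)+(-54)) − (-5) = -153 → (-153,-25,-54)

-153,-25,-54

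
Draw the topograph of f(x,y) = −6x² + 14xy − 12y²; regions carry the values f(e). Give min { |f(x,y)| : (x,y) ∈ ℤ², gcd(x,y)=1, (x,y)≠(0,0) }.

translate: b→-2 (≡-14 mod 12), so (6,-14,12)→(6,-2,4)
flip: (6,-2,4)→(4,2,6)
reduced (well bottom): (4,2,6) with a≤c, −a<b≤a
well minimum |f| = |-4| = 4 (negative-definite)

4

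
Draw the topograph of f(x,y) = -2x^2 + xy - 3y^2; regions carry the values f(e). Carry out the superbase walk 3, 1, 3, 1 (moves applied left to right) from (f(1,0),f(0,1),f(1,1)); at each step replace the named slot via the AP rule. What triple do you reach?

start (-2,-3,-4) = (f(1,0),f(0,1),f(1,1))
replace slot 3: 2·((-2)+(-3)) − (-4) = -6 → (-2,-3,-6)
replace slot 1: 2·((-3)+(-6)) − (-2) = -16 → (-16,-3,-6)
replace slot 3: 2·((-16)+(-3)) − (-6) = -32 → (-16,-3,-32)
replace slot 1: 2·((-3)+(-32)) − (-16) = -54 → (-54,-3,-32)

-54,-3,-32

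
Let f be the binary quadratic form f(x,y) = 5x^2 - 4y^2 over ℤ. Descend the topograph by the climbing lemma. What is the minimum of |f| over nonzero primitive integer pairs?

descent: ρ → (-4,8,1)  [lands on river]
river: ρ → (1,8,-4)
closes: descent 1, river 2
min |a| on river = 1

1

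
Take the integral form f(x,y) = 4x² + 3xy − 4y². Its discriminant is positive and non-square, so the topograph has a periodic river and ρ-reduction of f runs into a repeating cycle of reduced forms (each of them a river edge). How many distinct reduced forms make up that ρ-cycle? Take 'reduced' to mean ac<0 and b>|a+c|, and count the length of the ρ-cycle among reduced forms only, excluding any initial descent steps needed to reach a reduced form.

D = 73, ⌊√D⌋ = 8
river: ρ → (-4,5,3)
river: ρ → (3,7,-2)
river: ρ → (-2,5,6)
river: ρ → (6,7,-1)
river: ρ → (-1,7,6)
river: ρ → (6,5,-2)
river: ρ → (-2,7,3)
river: ρ → (3,5,-4)
river: ρ → (-4,3,4)
river: ρ → (4,5,-3)
river: ρ → (-3,7,2)
river: ρ → (2,5,-6)
river: ρ → (-6,7,1)
river: ρ → (1,7,-6)
river: ρ → (-6,5,2)
river: ρ → (2,7,-3)
river: ρ → (-3,5,4)
river: ρ → (4,3,-4)
ρ-cycle length = 18 (tail of 0 descent steps not counted)

18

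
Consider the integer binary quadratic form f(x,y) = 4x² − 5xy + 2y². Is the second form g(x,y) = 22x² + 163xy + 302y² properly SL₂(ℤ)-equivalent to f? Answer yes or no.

D₁ = -7, D₂ = -7
f: translate: b→3 (≡-5 mod 8), so (4,-5,2)→(4,3,1)
f: flip: (4,3,1)→(1,-3,4)
f: translate: b→1 (≡-3 mod 2), so (1,-3,4)→(1,1,2)
f: reduced (well bottom): (1,1,2) with a≤c, −a<b≤a
g: translate: b→-13 (≡163 mod 44), so (22,163,302)→(22,-13,2)
g: flip: (22,-13,2)→(2,13,22)
g: translate: b→1 (≡13 mod 4), so (2,13,22)→(2,1,1)
g: flip: (2,1,1)→(1,-1,2)
g: translate: b→1 (≡-1 mod 2), so (1,-1,2)→(1,1,2)
g: reduced (well bottom): (1,1,2) with a≤c, −a<b≤a
reduced forms (1, 1, 2) vs (1, 1, 2) ⇒ equivalent

yes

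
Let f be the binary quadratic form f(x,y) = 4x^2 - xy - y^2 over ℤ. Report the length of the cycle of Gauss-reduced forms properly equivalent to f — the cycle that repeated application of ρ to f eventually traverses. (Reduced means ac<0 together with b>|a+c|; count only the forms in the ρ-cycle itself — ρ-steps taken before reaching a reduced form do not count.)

D = 17, ⌊√D⌋ = 4
descent: ρ → (-1,3,2)  [lands on river]
river: ρ → (2,1,-2)
river: ρ → (-2,3,1)
river: ρ → (1,3,-2)
river: ρ → (-2,1,2)
river: ρ → (2,3,-1)
ρ-cycle length = 6 (tail of 1 descent step not counted)

6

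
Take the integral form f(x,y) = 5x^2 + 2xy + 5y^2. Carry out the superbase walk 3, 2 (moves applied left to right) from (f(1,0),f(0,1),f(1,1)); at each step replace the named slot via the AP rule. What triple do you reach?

start (5,5,12) = (f(1,0),f(0,1),f(1,1))
replace slot 3: 2·(5+5) − 12 = 8 → (5,5,8)
replace slot 2: 2·(5+8) − 5 = 21 → (5,21,8)

5,21,8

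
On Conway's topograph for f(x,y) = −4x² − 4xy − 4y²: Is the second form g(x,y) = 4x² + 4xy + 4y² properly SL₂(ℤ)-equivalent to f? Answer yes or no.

D₁ = -48, D₂ = -48
f is negative-definite; reduce −f:
−f: reduced (well bottom): (4,4,4) with a≤c, −a<b≤a
flip sign back: reduced form of f is (-4,-4,-4)
g: reduced (well bottom): (4,4,4) with a≤c, −a<b≤a
reduced forms (-4, -4, -4) vs (4, 4, 4) ⇒ inequivalent

no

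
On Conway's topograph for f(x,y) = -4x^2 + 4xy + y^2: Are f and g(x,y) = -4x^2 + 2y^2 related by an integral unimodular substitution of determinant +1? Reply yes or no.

D₁ = 32, D₂ = 32
river cycle of f (length 2): (1, 4, -4), (-4, 4, 1)
river cycle of g (length 2): (2, 4, -2), (-2, 4, 2)
cycles differ ⇒ inequivalent

no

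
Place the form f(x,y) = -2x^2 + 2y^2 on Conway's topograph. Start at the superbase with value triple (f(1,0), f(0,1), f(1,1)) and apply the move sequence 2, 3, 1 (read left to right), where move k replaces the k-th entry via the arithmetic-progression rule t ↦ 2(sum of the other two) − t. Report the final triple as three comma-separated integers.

start (-2,2,0) = (f(1,0),f(0,1),f(1,1))
replace slot 2: 2·((-2)+0) − 2 = -6 → (-2,-6,0)
replace slot 3: 2·((-2)+(-6)) − 0 = -16 → (-2,-6,-16)
replace slot 1: 2·((-6)+(-16)) − (-2) = -42 → (-42,-6,-16)

-42,-6,-16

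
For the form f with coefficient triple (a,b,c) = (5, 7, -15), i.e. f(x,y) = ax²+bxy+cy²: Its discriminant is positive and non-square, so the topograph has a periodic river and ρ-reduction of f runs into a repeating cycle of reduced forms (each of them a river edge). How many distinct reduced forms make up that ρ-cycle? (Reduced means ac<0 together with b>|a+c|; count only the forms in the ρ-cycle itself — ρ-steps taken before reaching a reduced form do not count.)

D = 349, ⌊√D⌋ = 18
descent: ρ → (-15,-7,5)
descent: ρ → (5,17,-3)  [lands on river]
river: ρ → (-3,13,15)
river: ρ → (15,17,-1)
river: ρ → (-1,17,15)
river: ρ → (15,13,-3)
river: ρ → (-3,17,5)
river: ρ → (5,13,-9)
river: ρ → (-9,5,9)
river: ρ → (9,13,-5)
river: ρ → (-5,17,3)
river: ρ → (3,13,-15)
river: ρ → (-15,17,1)
river: ρ → (1,17,-15)
river: ρ → (-15,13,3)
river: ρ → (3,17,-5)
river: ρ → (-5,13,9)
river: ρ → (9,5,-9)
river: ρ → (-9,13,5)
ρ-cycle length = 18 (tail of 2 descent steps not counted)

18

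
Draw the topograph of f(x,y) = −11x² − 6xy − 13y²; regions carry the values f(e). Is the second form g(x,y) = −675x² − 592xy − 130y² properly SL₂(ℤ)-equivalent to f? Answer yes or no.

D₁ = -536, D₂ = -536
f is negative-definite; reduce −f:
−f: reduced (well bottom): (11,6,13) with a≤c, −a<b≤a
flip sign back: reduced form of f is (-11,-6,-13)
g is negative-definite; reduce −g:
−g: flip: (675,592,130)→(130,-592,675)
−g: translate: b→-72 (≡-592 mod 260), so (130,-592,675)→(130,-72,11)
−g: flip: (130,-72,11)→(11,72,130)
−g: translate: b→6 (≡72 mod 22), so (11,72,130)→(11,6,13)
−g: reduced (well bottom): (11,6,13) with a≤c, −a<b≤a
flip sign back: reduced form of g is (-11,-6,-13)
reduced forms (-11, -6, -13) vs (-11, -6, -13) ⇒ equivalent

yes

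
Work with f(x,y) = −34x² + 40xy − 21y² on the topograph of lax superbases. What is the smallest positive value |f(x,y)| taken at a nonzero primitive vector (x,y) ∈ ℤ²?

translate: b→28 (≡-40 mod 68), so (34,-40,21)→(34,28,15)
flip: (34,28,15)→(15,-28,34)
translate: b→2 (≡-28 mod 30), so (15,-28,34)→(15,2,21)
reduced (well bottom): (15,2,21) with a≤c, −a<b≤a
well minimum |f| = |-15| = 15 (negative-definite)

15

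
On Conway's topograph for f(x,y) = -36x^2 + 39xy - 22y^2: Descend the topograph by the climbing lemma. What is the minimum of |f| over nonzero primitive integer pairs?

translate: b→33 (≡-39 mod 72), so (36,-39,22)→(36,33,19)
flip: (36,33,19)→(19,-33,36)
translate: b→5 (≡-33 mod 38), so (19,-33,36)→(19,5,22)
reduced (well bottom): (19,5,22) with a≤c, −a<b≤a
well minimum |f| = |-19| = 19 (negative-definite)

19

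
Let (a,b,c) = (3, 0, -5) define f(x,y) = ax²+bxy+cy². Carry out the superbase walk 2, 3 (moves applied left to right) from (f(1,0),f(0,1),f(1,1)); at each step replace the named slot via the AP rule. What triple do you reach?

start (3,-5,-2) = (f(1,0),f(0,1),f(1,1))
replace slot 2: 2·(3+(-2)) − (-5) = 7 → (3,7,-2)
replace slot 3: 2·(3+7) − (-2) = 22 → (3,7,22)

3,7,22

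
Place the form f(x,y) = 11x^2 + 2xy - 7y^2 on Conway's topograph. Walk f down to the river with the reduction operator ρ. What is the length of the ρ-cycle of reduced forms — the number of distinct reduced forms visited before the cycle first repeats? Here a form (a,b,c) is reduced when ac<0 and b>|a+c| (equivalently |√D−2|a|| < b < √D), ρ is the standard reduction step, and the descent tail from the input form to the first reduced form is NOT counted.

D = 312, ⌊√D⌋ = 17
descent: ρ → (-7,12,6)  [lands on river]
river: ρ → (6,12,-7)
river: ρ → (-7,16,2)
river: ρ → (2,16,-7)
ρ-cycle length = 4 (tail of 1 descent step not counted)

4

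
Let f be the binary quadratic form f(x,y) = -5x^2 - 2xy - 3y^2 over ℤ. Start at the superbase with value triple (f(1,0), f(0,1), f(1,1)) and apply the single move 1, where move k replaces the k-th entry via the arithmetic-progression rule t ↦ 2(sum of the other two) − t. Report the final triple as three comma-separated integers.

start (-5,-3,-10) = (f(1,0),f(0,1),f(1,1))
replace slot 1: 2·((-3)+(-10)) − (-5) = -21 → (-21,-3,-10)

-21,-3,-10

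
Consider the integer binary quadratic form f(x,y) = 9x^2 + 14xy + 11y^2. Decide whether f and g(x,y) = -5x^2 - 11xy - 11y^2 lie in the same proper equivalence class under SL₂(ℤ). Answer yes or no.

D₁ = -200, D₂ = -99
discriminants differ ⇒ not SL₂(ℤ)-equivalent

no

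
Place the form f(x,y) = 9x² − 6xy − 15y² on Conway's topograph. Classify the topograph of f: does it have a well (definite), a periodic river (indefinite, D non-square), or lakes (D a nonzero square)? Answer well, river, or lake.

D = b²−4ac = (-6)² − 4·9·(-15) = 576
D = 24² is a perfect square ⇒ form factors over ℤ ⇒ lakes

lake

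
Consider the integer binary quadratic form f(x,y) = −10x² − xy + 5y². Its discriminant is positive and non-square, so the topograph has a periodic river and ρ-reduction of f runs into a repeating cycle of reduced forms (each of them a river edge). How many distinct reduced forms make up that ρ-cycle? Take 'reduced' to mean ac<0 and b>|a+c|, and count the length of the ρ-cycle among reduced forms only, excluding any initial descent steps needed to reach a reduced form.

D = 201, ⌊√D⌋ = 14
descent: ρ → (5,11,-4)  [lands on river]
river: ρ → (-4,13,2)
river: ρ → (2,11,-10)
river: ρ → (-10,9,3)
river: ρ → (3,9,-10)
river: ρ → (-10,11,2)
river: ρ → (2,13,-4)
river: ρ → (-4,11,5)
river: ρ → (5,9,-6)
river: ρ → (-6,3,8)
river: ρ → (8,13,-1)
river: ρ → (-1,13,8)
river: ρ → (8,3,-6)
river: ρ → (-6,9,5)
ρ-cycle length = 14 (tail of 1 descent step not counted)

14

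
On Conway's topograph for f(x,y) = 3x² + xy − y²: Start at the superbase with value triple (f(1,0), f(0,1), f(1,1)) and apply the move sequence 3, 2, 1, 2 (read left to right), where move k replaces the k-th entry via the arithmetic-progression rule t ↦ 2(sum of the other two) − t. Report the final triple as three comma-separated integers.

start (3,-1,3) = (f(1,0),f(0,1),f(1,1))
replace slot 3: 2·(3+(-1)) − 3 = 1 → (3,-1,1)
replace slot 2: 2·(3+1) − (-1) = 9 → (3,9,1)
replace slot 1: 2·(9+1) − 3 = 17 → (17,9,1)
replace slot 2: 2·(17+1) − 9 = 27 → (17,27,1)

17,27,1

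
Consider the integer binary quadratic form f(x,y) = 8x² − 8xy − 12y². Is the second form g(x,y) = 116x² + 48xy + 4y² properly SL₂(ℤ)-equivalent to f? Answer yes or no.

D₁ = 448, D₂ = 448
river cycle of f (length 4): (-12, 8, 8), (8, 8, -12), (-12, 16, 4), (4, 16, -12)
river cycle of g (length 4): (4, 16, -12), (-12, 8, 8), (8, 8, -12), (-12, 16, 4)
cycles coincide ⇒ equivalent

yes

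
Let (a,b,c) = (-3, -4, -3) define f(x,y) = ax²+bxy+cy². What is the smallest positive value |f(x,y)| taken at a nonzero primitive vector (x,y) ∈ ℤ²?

translate: b→-2 (≡4 mod 6), so (3,4,3)→(3,-2,2)
flip: (3,-2,2)→(2,2,3)
reduced (well bottom): (2,2,3) with a≤c, −a<b≤a
well minimum |f| = |-2| = 2 (negative-definite)

2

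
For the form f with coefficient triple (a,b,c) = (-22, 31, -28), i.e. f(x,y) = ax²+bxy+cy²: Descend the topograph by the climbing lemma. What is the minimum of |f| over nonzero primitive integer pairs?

translate: b→13 (≡-31 mod 44), so (22,-31,28)→(22,13,19)
flip: (22,13,19)→(19,-13,22)
reduced (well bottom): (19,-13,22) with a≤c, −a<b≤a
well minimum |f| = |-19| = 19 (negative-definite)

19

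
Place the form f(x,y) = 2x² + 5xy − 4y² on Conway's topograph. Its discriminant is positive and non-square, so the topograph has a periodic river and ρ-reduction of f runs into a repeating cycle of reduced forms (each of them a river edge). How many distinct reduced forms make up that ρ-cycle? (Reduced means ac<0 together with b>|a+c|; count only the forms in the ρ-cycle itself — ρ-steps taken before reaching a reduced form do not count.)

D = 57, ⌊√D⌋ = 7
river: ρ → (-4,3,3)
river: ρ → (3,3,-4)
river: ρ → (-4,5,2)
river: ρ → (2,7,-1)
river: ρ → (-1,7,2)
river: ρ → (2,5,-4)
ρ-cycle length = 6 (tail of 0 descent steps not counted)

6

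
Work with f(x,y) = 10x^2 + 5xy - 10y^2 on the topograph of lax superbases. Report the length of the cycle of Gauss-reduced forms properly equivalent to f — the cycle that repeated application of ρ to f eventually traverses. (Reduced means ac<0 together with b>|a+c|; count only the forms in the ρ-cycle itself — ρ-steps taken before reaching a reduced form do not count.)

D = 425, ⌊√D⌋ = 20
river: ρ → (-10,15,5)
river: ρ → (5,15,-10)
river: ρ → (-10,5,10)
river: ρ → (10,15,-5)
river: ρ → (-5,15,10)
river: ρ → (10,5,-10)
ρ-cycle length = 6 (tail of 0 descent steps not counted)

6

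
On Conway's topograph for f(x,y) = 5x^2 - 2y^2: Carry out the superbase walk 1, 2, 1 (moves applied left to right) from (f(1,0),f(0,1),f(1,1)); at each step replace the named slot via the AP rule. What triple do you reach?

start (5,-2,3) = (f(1,0),f(0,1),f(1,1))
replace slot 1: 2·((-2)+3) − 5 = -3 → (-3,-2,3)
replace slot 2: 2·((-3)+3) − (-2) = 2 → (-3,2,3)
replace slot 1: 2·(2+3) − (-3) = 13 → (13,2,3)

13,2,3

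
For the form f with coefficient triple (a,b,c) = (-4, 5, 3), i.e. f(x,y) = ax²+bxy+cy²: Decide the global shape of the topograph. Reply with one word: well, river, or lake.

D = b²−4ac = 5² − 4·(-4)·3 = 73
D > 0 non-square ⇒ indefinite ⇒ periodic river

river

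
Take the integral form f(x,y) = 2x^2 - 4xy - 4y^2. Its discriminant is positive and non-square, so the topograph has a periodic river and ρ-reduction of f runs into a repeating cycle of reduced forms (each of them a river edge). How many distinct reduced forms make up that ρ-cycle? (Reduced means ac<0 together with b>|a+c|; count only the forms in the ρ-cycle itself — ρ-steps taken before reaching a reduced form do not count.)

D = 48, ⌊√D⌋ = 6
descent: ρ → (-4,4,2)  [lands on river]
river: ρ → (2,4,-4)
ρ-cycle length = 2 (tail of 1 descent step not counted)

2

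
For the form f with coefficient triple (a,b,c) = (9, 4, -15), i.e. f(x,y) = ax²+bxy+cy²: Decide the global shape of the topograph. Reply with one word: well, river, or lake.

D = b²−4ac = 4² − 4·9·(-15) = 556
D > 0 non-square ⇒ indefinite ⇒ periodic river

river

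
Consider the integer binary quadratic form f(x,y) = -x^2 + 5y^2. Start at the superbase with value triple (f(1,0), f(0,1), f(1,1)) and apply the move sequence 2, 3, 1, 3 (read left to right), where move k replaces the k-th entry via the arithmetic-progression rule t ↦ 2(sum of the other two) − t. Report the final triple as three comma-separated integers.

start (-1,5,4) = (f(1,0),f(0,1),f(1,1))
replace slot 2: 2·((-1)+4) − 5 = 1 → (-1,1,4)
replace slot 3: 2·((-1)+1) − 4 = -4 → (-1,1,-4)
replace slot 1: 2·(1+(-4)) − (-1) = -5 → (-5,1,-4)
replace slot 3: 2·((-5)+1) − (-4) = -4 → (-5,1,-4)

-5,1,-4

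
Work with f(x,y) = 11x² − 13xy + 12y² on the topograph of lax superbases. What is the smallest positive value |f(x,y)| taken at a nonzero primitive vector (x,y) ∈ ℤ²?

translate: b→9 (≡-13 mod 22), so (11,-13,12)→(11,9,10)
flip: (11,9,10)→(10,-9,11)
reduced (well bottom): (10,-9,11) with a≤c, −a<b≤a
well minimum = a = 10

10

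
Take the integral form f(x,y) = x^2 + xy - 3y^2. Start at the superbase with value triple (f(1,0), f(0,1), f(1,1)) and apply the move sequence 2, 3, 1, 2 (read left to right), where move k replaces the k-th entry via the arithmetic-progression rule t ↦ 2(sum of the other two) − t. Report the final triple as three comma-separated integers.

start (1,-3,-1) = (f(1,0),f(0,1),f(1,1))
replace slot 2: 2·(1+(-1)) − (-3) = 3 → (1,3,-1)
replace slot 3: 2·(1+3) − (-1) = 9 → (1,3,9)
replace slot 1: 2·(3+9) − 1 = 23 → (23,3,9)
replace slot 2: 2·(23+9) − 3 = 61 → (23,61,9)

23,61,9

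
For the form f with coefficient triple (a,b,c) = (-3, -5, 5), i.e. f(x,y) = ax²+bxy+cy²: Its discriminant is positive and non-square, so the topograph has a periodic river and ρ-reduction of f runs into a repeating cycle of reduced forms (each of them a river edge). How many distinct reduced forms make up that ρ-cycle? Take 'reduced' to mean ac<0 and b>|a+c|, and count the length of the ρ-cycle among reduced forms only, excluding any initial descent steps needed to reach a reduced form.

D = 85, ⌊√D⌋ = 9
descent: ρ → (5,5,-3)  [lands on river]
river: ρ → (-3,7,3)
river: ρ → (3,5,-5)
river: ρ → (-5,5,3)
river: ρ → (3,7,-3)
river: ρ → (-3,5,5)
ρ-cycle length = 6 (tail of 1 descent step not counted)

6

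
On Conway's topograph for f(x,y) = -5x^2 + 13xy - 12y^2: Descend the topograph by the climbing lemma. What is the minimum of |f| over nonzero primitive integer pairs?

translate: b→-3 (≡-13 mod 10), so (5,-13,12)→(5,-3,4)
flip: (5,-3,4)→(4,3,5)
reduced (well bottom): (4,3,5) with a≤c, −a<b≤a
well minimum |f| = |-4| = 4 (negative-definite)

4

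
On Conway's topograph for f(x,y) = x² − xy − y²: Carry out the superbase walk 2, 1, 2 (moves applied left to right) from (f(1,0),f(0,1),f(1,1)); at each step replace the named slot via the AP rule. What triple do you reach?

start (1,-1,-1) = (f(1,0),f(0,1),f(1,1))
replace slot 2: 2·(1+(-1)) − (-1) = 1 → (1,1,-1)
replace slot 1: 2·(1+(-1)) − 1 = -1 → (-1,1,-1)
replace slot 2: 2·((-1)+(-1)) − 1 = -5 → (-1,-5,-1)

-1,-5,-1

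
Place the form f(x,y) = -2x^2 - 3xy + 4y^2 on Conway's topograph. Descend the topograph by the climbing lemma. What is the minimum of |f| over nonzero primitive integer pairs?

descent: ρ → (4,3,-2)  [lands on river]
river: ρ → (-2,5,2)
river: ρ → (2,3,-4)
river: ρ → (-4,5,1)
river: ρ → (1,5,-4)
river: ρ → (-4,3,2)
river: ρ → (2,5,-2)
river: ρ → (-2,3,4)
river: ρ → (4,5,-1)
river: ρ → (-1,5,4)
closes: descent 1, river 10
min |a| on river = 1

1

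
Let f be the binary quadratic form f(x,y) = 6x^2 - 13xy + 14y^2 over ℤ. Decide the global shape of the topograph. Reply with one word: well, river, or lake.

D = b²−4ac = (-13)² − 4·6·14 = -167
D < 0 ⇒ definite ⇒ every region one sign ⇒ single well

well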